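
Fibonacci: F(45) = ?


Fibonacci sequence: 1, 1, 2, 3, 5, 8, 13, 21, 34, 55, 89, ...
F(45) = 1134903170

F(45) = 1134903170


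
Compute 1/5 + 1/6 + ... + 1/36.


Σₖ₌5^36 1/k = 1/5 + 1/6 + 1/7 + ... + 1/36
= 27452767689709/13127595717600
≈ 2.0912

Sum = 27452767689709/13127595717600 ≈ 2.0912


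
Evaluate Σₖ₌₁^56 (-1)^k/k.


S = -1 + 1/2 - 1/3 + 1/4 - 1/5 + 1/6 - 1/7 + 1/8 ± ...
= -0.6843
(Full series converges to -ln(2) ≈ -0.6931)

S_56 = -0.6843


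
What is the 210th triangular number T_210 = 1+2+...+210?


n(n+1)/2 = 210×211/2 = 44310/2 = 22155

Σk = 22155


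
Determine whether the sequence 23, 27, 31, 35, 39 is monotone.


Differences: 4, 4, 4, 4
All differences > 0 → strictly INCREASING

Monotonically increasing


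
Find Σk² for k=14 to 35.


Σₖ₌14^35 k² = Σₖ₌₁^35 k² − Σₖ₌₁^13 k²
= 35·36·71/6 − 13·14·27/6
= 14910 − 819 = 14091

Σk² = 14091


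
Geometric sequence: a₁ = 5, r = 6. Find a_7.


aₙ = a₁·r^(n-1)
= 5×6^6
= 5×46656
= 233280

a_7 = 233280


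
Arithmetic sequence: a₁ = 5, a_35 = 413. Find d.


d = (aₙ - a₁)/(n-1)
= (413 - 5)/(35-1)
= 408/34 = 12

d = 12


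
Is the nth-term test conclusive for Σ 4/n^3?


lim(n→∞) 4/n^3 = 0
lim aₙ = 0 → nth-term test is INCONCLUSIVE
(Need other tests; this is actually a convergent p-series with p=3 > 1)

Inconclusive (lim aₙ = 0; need another test)


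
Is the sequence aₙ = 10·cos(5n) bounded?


For all n, -1 ≤ cos(5n) ≤ 1, so -10 ≤ 10·cos(5n) ≤ 10
Lower bound: -10, Upper bound: 10
The sequence IS bounded

Bounded (-10 ≤ aₙ ≤ 10)


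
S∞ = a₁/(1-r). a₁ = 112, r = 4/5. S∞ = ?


S∞ = a₁/(1-r) = 112/(1 - 4/5)
= 112/(1/5)
= 560

S∞ = 560


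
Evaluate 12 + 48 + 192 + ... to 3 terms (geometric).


Sₙ = 12×(4^3 - 1)/(4 - 1)
= 12×(64 - 1)/3
= 12×63/3
= 252

S_3 = 252


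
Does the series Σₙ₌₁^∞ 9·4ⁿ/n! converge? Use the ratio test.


aₙ = 9·4^n/n!
a_{n+1}/aₙ = 4^(n+1)/(n+1)! × n!/4^n  (constant 9 cancels)
= 4/(n+1)
L = lim(n→∞) 4/(n+1) = 0
L < 1 → series CONVERGES

Converges (ratio test: L = 0 < 1)


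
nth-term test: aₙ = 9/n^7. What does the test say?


lim(n→∞) 9/n^7 = 0
lim aₙ = 0 → nth-term test is INCONCLUSIVE
(Need other tests; this is actually a convergent p-series with p=7 > 1)

Inconclusive (lim aₙ = 0; need another test)


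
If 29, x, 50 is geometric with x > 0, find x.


GM = √(29×50) = √1450 = 38.0789

GM = 38.0789


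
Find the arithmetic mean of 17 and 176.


AM = (17 + 176)/2 = 193/2 = 96.5

AM = 96.5


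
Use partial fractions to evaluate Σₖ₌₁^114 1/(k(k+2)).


1/(k(k+2)) = (1/2)·(1/k - 1/(k+2)) (partial fractions)
Telescoping: Σ = (1/2)·(1 + 1/2 - 1/115 - 1/116) = 19779/26680

Sum = 19779/26680


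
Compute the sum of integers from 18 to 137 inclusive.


Σₖ₌18^137 k = Σₖ₌₁^137 k − Σₖ₌₁^17 k
= 137·138/2 − 17·18/2
= 9453 − 153 = 9300

Σk = 9300


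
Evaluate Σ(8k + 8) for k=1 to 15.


Σ(8k+8) = 8·Σk + 8·n
= 8·120 + 8·15
= 960 + 120 = 1080

Σ = 1080


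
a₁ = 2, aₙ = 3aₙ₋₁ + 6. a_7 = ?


Computing step by step:
a_1 = 2
a_2 = 12
a_3 = 42
a_4 = 132
a_5 = 402
a_6 = 1212
a_7 = 3642


a_7 = 3642


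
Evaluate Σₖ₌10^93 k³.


Σₖ₌10^93 k³ = [93·94/2]² − [9·10/2]²
= 19105641 − 2025 = 19103616

Σk³ = 19103616


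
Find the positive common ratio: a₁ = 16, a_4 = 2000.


r^(n-1) = aₙ/a₁
r^3 = 2000/16 = 125
r = 125^(1/3)
= 5

r = 5


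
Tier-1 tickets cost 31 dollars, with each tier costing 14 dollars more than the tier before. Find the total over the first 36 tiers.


aₙ = 31 + (36-1)×14 = 521
Sₙ = n(a₁+aₙ)/2 = 36×(31+521)/2
= 36×552/2 = 9936

S_36 = 9936


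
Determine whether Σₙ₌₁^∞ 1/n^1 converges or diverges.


p-series test: Σ c/n^p converges if p > 1, diverges if p ≤ 1 (constant c > 0 doesn't affect convergence).
p = 1
1 ≤ 1 → DIVERGES

Diverges (p = 1 ≤ 1)


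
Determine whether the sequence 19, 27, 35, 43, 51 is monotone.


Differences: 8, 8, 8, 8
All differences > 0 → strictly INCREASING

Monotonically increasing


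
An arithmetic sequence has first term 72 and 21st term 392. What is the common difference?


d = (aₙ - a₁)/(n-1)
= (392 - 72)/(21-1)
= 320/20 = 16

d = 16


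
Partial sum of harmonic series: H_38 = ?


H_38 = 1/1 + 1/2 + 1/3 + ... + 1/38
= 2053580969474233/485721041551200
≈ 4.2279

H_38 = 2053580969474233/485721041551200 ≈ 4.2279


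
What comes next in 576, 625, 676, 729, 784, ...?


Pattern: perfect squares: n²
Terms: 576, 625, 676, 729, 784
Next term = 841

Next term = 841


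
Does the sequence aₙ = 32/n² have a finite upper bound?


a₁ = 32, a₂ = 32/4, a₃ = 32/9, ...
0 < aₙ ≤ 32 for all n ≥ 1
The sequence IS bounded

Bounded (0 < aₙ ≤ 32)


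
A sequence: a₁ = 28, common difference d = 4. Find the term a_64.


aₙ = a₁ + (n-1)d
= 28 + (64-1)×4
= 28 + 252
= 280

a_64 = 280


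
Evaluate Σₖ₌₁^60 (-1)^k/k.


S = -1 + 1/2 - 1/3 + 1/4 - 1/5 + 1/6 - 1/7 + 1/8 ± ...
= -0.6849
(Full series converges to -ln(2) ≈ -0.6931)

S_60 = -0.6849


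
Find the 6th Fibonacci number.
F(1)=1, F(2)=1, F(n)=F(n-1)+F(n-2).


Fibonacci sequence: 1, 1, 2, 3, 5, 8
F(6) = 8

F(6) = 8


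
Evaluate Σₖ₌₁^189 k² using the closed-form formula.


n = 189
n(n+1)(2n+1)/6 = 189×190×379/6
= 13609890/6 = 2268315

Σk² = 2268315


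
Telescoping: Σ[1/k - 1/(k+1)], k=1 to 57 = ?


Telescoping: adjacent terms cancel.
= 1/1 - 1/58
= 1 - 1/58 = 57/58

Sum = 57/58


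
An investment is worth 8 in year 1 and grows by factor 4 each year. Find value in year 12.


aₙ = a₁·r^(n-1)
= 8×4^11
= 8×4194304
= 33554432

a_12 = 33554432


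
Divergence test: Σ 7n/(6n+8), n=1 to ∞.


lim(n→∞) 7n/(6n+8) = 7/6 = 7/6  (divide numerator and denominator by n)
lim aₙ = 7/6 ≠ 0 → series DIVERGES

Diverges (lim aₙ = 7/6 ≠ 0)


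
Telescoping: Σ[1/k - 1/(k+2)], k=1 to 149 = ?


Telescoping with gap 2: two head and two tail terms survive.
= (1 + 1/2) - (1/150 + 1/151)
= 3/2 - 1/150 - 1/151 = 16837/11325

Sum = 16837/11325


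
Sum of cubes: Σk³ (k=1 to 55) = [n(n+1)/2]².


n(n+1)/2 = 55×56/2 = 1540
Σk³ = 1540² = 2371600

Σk³ = 2371600


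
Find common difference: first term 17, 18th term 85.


d = (aₙ - a₁)/(n-1)
= (85 - 17)/(18-1)
= 68/17 = 4

d = 4


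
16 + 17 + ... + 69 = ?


Σₖ₌16^69 k = Σₖ₌₁^69 k − Σₖ₌₁^15 k
= 69·70/2 − 15·16/2
= 2415 − 120 = 2295

Σk = 2295


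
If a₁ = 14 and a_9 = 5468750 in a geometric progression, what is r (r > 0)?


r^(n-1) = aₙ/a₁
r^8 = 5468750/14 = 390625
r = 390625^(1/8)
= ±5; taking r > 0 gives r = 5

r = 5


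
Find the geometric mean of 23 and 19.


GM = √(23×19) = √437 = 20.9045

GM = 20.9045


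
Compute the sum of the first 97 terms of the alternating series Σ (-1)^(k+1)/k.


S = 1 - 1/2 + 1/3 - 1/4 + 1/5 - 1/6 + 1/7 - 1/8 ± ...
= 0.6983
(Full series converges to +ln(2) ≈ +0.6931)

S_97 = 0.6983


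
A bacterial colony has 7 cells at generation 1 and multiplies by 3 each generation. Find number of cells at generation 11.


aₙ = a₁·r^(n-1)
= 7×3^10
= 7×59049
= 413343

a_11 = 413343


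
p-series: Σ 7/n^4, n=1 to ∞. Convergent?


p-series test: Σ c/n^p converges if p > 1, diverges if p ≤ 1 (constant c > 0 doesn't affect convergence).
p = 4
4 > 1 → CONVERGES

Converges (p = 4 > 1)


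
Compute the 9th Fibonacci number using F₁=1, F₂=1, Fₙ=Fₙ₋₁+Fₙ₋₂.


Fibonacci sequence: 1, 1, 2, 3, 5, 8, 13, 21, 34
F(9) = 34

F(9) = 34


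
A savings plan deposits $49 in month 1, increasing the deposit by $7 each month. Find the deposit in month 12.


aₙ = a₁ + (n-1)d
= 49 + (12-1)×7
= 49 + 77
= 126

a_12 = 126


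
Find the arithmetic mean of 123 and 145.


AM = (123 + 145)/2 = 268/2 = 134

AM = 134


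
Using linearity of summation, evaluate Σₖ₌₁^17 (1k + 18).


Σ(1k+18) = 1·Σk + 18·n
= 1·153 + 18·17
= 153 + 306 = 459

Σ = 459


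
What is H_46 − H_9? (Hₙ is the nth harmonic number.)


Σₖ₌10^46 1/k = 1/10 + 1/11 + 1/12 + ... + 1/46
= 14955659016717063769/9419588158802421600
≈ 1.5877

Sum = 14955659016717063769/9419588158802421600 ≈ 1.5877


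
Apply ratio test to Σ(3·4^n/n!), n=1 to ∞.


aₙ = 3·4^n/n!
a_{n+1}/aₙ = 4^(n+1)/(n+1)! × n!/4^n  (constant 3 cancels)
= 4/(n+1)
L = lim(n→∞) 4/(n+1) = 0
L < 1 → series CONVERGES

Converges (ratio test: L = 0 < 1)


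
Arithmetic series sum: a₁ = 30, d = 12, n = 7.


aₙ = 30 + (7-1)×12 = 102
Sₙ = n(a₁+aₙ)/2 = 7×(30+102)/2
= 7×132/2 = 462

S_7 = 462


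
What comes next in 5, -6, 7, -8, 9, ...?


Pattern: alternating sign, magnitude arithmetic (d=1)
Terms: 5, -6, 7, -8, 9
Next term = -10

Next term = -10


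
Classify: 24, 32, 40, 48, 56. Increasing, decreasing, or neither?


Differences: 8, 8, 8, 8
All differences > 0 → strictly INCREASING

Monotonically increasing


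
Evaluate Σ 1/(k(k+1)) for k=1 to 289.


1/(k(k+1)) = 1/k - 1/(k+1) (partial fractions)
Telescoping: Σ = 1 - 1/290 = 289/290

Sum = 289/290


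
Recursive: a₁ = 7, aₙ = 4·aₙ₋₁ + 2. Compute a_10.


Computing step by step:
a_1 = 7
a_2 = 30
a_3 = 122
a_4 = 490
a_5 = 1962
a_6 = 7850
a_7 = 31402
a_8 = 125610
a_9 = 502442
a_10 = 2009770


a_10 = 2009770


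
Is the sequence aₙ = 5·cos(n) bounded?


For all n, -1 ≤ cos(n) ≤ 1, so -5 ≤ 5·cos(n) ≤ 5
Lower bound: -5, Upper bound: 5
The sequence IS bounded

Bounded (-5 ≤ aₙ ≤ 5)


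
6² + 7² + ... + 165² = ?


Σₖ₌6^165 k² = Σₖ₌₁^165 k² − Σₖ₌₁^5 k²
= 165·166·331/6 − 5·6·11/6
= 1511015 − 55 = 1510960

Σk² = 1510960


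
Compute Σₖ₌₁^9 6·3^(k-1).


Sₙ = 6×(3^9 - 1)/(3 - 1)
= 6×(19683 - 1)/2
= 6×19682/2
= 59046

S_9 = 59046


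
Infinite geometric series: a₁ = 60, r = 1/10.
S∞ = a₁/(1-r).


S∞ = a₁/(1-r) = 60/(1 - 1/10)
= 60/(9/10)
= 200/3

S∞ = 200/3


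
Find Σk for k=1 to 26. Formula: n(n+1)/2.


n(n+1)/2 = 26×27/2 = 702/2 = 351

Σk = 351


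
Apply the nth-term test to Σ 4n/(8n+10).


lim(n→∞) 4n/(8n+10) = 4/8 = 1/2  (divide numerator and denominator by n)
lim aₙ = 1/2 ≠ 0 → series DIVERGES

Diverges (lim aₙ = 1/2 ≠ 0)


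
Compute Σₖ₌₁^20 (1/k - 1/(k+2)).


Telescoping with gap 2: two head and two tail terms survive.
= (1 + 1/2) - (1/21 + 1/22)
= 3/2 - 1/21 - 1/22 = 325/231

Sum = 325/231


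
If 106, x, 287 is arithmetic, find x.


AM = (106 + 287)/2 = 393/2 = 196.5

AM = 196.5


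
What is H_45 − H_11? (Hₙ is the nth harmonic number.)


Σₖ₌12^45 1/k = 1/12 + 1/13 + 1/14 + ... + 1/45
= 12952600348955916409/9419588158802421600
≈ 1.3751

Sum = 12952600348955916409/9419588158802421600 ≈ 1.3751


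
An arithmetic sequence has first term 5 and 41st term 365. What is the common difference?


d = (aₙ - a₁)/(n-1)
= (365 - 5)/(41-1)
= 360/40 = 9

d = 9


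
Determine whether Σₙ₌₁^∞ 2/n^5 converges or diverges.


p-series test: Σ c/n^p converges if p > 1, diverges if p ≤ 1 (constant c > 0 doesn't affect convergence).
p = 5
5 > 1 → CONVERGES

Converges (p = 5 > 1)


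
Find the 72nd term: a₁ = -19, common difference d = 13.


aₙ = a₁ + (n-1)d
= -19 + (72-1)×13
= -19 + 923
= 904

a_72 = 904


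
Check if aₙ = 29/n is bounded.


a₁ = 29, a₂ = 29/2, a₃ = 29/3, ...
0 < aₙ ≤ 29 for all n ≥ 1
Lower bound: 0, Upper bound: 29
The sequence IS bounded

Bounded (0 < aₙ ≤ 29)


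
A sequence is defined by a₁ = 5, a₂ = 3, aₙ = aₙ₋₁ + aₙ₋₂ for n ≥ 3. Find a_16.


Computing iteratively: 5, 3, 8, 11, 19, 30, 49, 79, 128, 207, 335, 542, ...
a_16 = 3715

a_16 = 3715


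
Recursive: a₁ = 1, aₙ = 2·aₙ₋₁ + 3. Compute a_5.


Computing step by step:
a_1 = 1
a_2 = 5
a_3 = 13
a_4 = 29
a_5 = 61


a_5 = 61


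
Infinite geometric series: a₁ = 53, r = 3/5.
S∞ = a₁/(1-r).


S∞ = a₁/(1-r) = 53/(1 - 3/5)
= 53/(2/5)
= 265/2

S∞ = 265/2


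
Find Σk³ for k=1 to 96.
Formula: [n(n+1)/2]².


n(n+1)/2 = 96×97/2 = 4656
Σk³ = 4656² = 21678336

Σk³ = 21678336


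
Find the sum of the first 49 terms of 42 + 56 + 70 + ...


aₙ = 42 + (49-1)×14 = 714
Sₙ = n(a₁+aₙ)/2 = 49×(42+714)/2
= 49×756/2 = 18522

S_49 = 18522


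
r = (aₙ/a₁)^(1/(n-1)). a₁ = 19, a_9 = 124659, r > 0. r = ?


r^(n-1) = aₙ/a₁
r^8 = 124659/19 = 6561
r = 6561^(1/8)
= ±3; taking r > 0 gives r = 3

r = 3


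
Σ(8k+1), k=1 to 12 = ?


Σ(8k+1) = 8·Σk + 1·n
= 8·78 + 1·12
= 624 + 12 = 636

Σ = 636


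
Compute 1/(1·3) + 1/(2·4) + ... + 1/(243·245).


1/(k(k+2)) = (1/2)·(1/k - 1/(k+2)) (partial fractions)
Telescoping: Σ = (1/2)·(1 + 1/2 - 1/244 - 1/245) = 89181/119560

Sum = 89181/119560


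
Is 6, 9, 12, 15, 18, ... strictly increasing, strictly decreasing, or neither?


Differences: 3, 3, 3, 3
All differences > 0 → strictly INCREASING

Monotonically increasing


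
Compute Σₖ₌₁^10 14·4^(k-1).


Sₙ = 14×(4^10 - 1)/(4 - 1)
= 14×(1048576 - 1)/3
= 14×1048575/3
= 4893350

S_10 = 4893350


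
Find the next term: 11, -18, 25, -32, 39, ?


Pattern: alternating sign, magnitude arithmetic (d=7)
Terms: 11, -18, 25, -32, 39
Next term = -46

Next term = -46


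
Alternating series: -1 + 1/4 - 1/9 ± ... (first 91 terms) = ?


S = -1 + 1/4 - 1/9 + 1/16 - 1/25 + 1/36 - 1/49 + 1/64 ± ...
= -0.8225
(Full series converges to -π²/12 ≈ -0.8225)

S_91 = -0.8225


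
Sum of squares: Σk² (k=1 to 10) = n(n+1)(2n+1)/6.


n = 10
n(n+1)(2n+1)/6 = 10×11×21/6
= 2310/6 = 385

Σk² = 385


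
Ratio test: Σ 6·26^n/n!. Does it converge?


aₙ = 6·26^n/n!
a_{n+1}/aₙ = 26^(n+1)/(n+1)! × n!/26^n  (constant 6 cancels)
= 26/(n+1)
L = lim(n→∞) 26/(n+1) = 0
L < 1 → series CONVERGES

Converges (ratio test: L = 0 < 1)


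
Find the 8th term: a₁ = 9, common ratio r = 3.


aₙ = a₁·r^(n-1)
= 9×3^7
= 9×2187
= 19683

a_8 = 19683


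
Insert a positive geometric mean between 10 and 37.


GM = √(10×37) = √370 = 19.2354

GM = 19.2354


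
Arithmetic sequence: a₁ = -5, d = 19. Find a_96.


aₙ = a₁ + (n-1)d
= -5 + (96-1)×19
= -5 + 1805
= 1800

a_96 = 1800


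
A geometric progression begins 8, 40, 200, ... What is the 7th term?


aₙ = a₁·r^(n-1)
= 8×5^6
= 8×15625
= 125000

a_7 = 125000


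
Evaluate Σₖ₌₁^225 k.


n(n+1)/2 = 225×226/2 = 50850/2 = 25425

Σk = 25425


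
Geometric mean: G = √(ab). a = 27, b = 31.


GM = √(27×31) = √837 = 28.931

GM = 28.931


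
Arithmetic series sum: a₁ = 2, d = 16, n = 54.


aₙ = 2 + (54-1)×16 = 850
Sₙ = n(a₁+aₙ)/2 = 54×(2+850)/2
= 54×852/2 = 23004

S_54 = 23004


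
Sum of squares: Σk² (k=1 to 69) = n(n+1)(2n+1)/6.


n = 69
n(n+1)(2n+1)/6 = 69×70×139/6
= 671370/6 = 111895

Σk² = 111895


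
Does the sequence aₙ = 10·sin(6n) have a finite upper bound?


For all n, -1 ≤ sin(6n) ≤ 1, so -10 ≤ 10·sin(6n) ≤ 10
Lower bound: -10, Upper bound: 10
The sequence IS bounded

Bounded (-10 ≤ aₙ ≤ 10)


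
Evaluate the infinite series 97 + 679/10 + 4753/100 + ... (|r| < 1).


S∞ = a₁/(1-r) = 97/(1 - 7/10)
= 97/(3/10)
= 970/3

S∞ = 970/3


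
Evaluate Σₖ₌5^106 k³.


Σₖ₌5^106 k³ = [106·107/2]² − [4·5/2]²
= 32160241 − 100 = 32160141

Σk³ = 32160141


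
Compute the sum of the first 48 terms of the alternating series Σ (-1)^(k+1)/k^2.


S = 1 - 1/4 + 1/9 - 1/16 + 1/25 - 1/36 + 1/49 - 1/64 ± ...
= 0.8223
(Full series converges to +π²/12 ≈ +0.8225)

S_48 = 0.8223


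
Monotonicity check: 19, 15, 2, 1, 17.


Differences: -4, -13, -1, 16
Difference at position 4 is +16 (> 0) but position 1 is -4 (< 0) — sequence both rises and falls
→ NOT monotonic

Not monotonic


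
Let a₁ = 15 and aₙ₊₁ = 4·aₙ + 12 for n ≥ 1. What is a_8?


Computing step by step:
a_1 = 15
a_2 = 72
a_3 = 300
a_4 = 1212
a_5 = 4860
a_6 = 19452
a_7 = 77820
a_8 = 311292


a_8 = 311292


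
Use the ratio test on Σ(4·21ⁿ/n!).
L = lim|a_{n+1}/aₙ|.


aₙ = 4·21^n/n!
a_{n+1}/aₙ = 21^(n+1)/(n+1)! × n!/21^n  (constant 4 cancels)
= 21/(n+1)
L = lim(n→∞) 21/(n+1) = 0
L < 1 → series CONVERGES

Converges (ratio test: L = 0 < 1)


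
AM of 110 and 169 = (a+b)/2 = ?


AM = (110 + 169)/2 = 279/2 = 139.5

AM = 139.5


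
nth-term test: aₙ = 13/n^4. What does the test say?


lim(n→∞) 13/n^4 = 0
lim aₙ = 0 → nth-term test is INCONCLUSIVE
(Need other tests; this is actually a convergent p-series with p=4 > 1)

Inconclusive (lim aₙ = 0; need another test)


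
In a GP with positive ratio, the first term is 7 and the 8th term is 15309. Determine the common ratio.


r^(n-1) = aₙ/a₁
r^7 = 15309/7 = 2187
r = 2187^(1/7)
= 3

r = 3


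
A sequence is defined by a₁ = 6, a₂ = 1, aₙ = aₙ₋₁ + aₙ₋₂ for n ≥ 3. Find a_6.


Computing iteratively: 6, 1, 7, 8, 15, 23
a_6 = 23

a_6 = 23


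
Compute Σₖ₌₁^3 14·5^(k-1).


Sₙ = 14×(5^3 - 1)/(5 - 1)
= 14×(125 - 1)/4
= 14×124/4
= 434

S_3 = 434


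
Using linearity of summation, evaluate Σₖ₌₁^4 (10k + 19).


Σ(10k+19) = 10·Σk + 19·n
= 10·10 + 19·4
= 100 + 76 = 176

Σ = 176


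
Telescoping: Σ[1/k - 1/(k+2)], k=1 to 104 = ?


Telescoping with gap 2: two head and two tail terms survive.
= (1 + 1/2) - (1/105 + 1/106)
= 3/2 - 1/105 - 1/106 = 8242/5565

Sum = 8242/5565


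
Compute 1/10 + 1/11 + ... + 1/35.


Σₖ₌10^35 1/k = 1/10 + 1/11 + 1/12 + ... + 1/35
= 2471388351727/1875370816800
≈ 1.3178

Sum = 2471388351727/1875370816800 ≈ 1.3178


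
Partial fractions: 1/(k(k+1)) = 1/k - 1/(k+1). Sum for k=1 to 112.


1/(k(k+1)) = 1/k - 1/(k+1) (partial fractions)
Telescoping: Σ = 1 - 1/113 = 112/113

Sum = 112/113


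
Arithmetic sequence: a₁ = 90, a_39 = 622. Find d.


d = (aₙ - a₁)/(n-1)
= (622 - 90)/(39-1)
= 532/38 = 14

d = 14


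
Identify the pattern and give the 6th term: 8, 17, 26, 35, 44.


Pattern: arithmetic (d=9)
Terms: 8, 17, 26, 35, 44
Next term = 53

Next term = 53


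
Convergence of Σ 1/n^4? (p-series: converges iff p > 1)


p-series test: Σ c/n^p converges if p > 1, diverges if p ≤ 1 (constant c > 0 doesn't affect convergence).
p = 4
4 > 1 → CONVERGES

Converges (p = 4 > 1)


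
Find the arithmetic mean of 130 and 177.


AM = (130 + 177)/2 = 307/2 = 153.5

AM = 153.5


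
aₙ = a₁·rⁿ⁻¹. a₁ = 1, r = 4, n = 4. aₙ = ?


aₙ = a₁·r^(n-1)
= 1×4^3
= 1×64
= 64

a_4 = 64


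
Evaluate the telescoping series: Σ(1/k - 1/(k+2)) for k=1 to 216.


Telescoping with gap 2: two head and two tail terms survive.
= (1 + 1/2) - (1/217 + 1/218)
= 3/2 - 1/217 - 1/218 = 35262/23653

Sum = 35262/23653


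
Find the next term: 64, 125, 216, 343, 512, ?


Pattern: perfect cubes: n³
Terms: 64, 125, 216, 343, 512
Next term = 729

Next term = 729


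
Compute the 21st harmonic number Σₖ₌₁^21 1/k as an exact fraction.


H_21 = 1/1 + 1/2 + 1/3 + ... + 1/21
= 18858053/5173168
≈ 3.6454

H_21 = 18858053/5173168 ≈ 3.6454


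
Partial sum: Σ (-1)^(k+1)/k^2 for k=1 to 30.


S = 1 - 1/4 + 1/9 - 1/16 + 1/25 - 1/36 + 1/49 - 1/64 ± ...
= 0.8219
(Full series converges to +π²/12 ≈ +0.8225)

S_30 = 0.8219


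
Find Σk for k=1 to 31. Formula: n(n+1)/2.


n(n+1)/2 = 31×32/2 = 992/2 = 496

Σk = 496


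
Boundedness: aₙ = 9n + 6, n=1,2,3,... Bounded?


aₙ = 9n + 6 → as n→∞, aₙ→∞
No finite upper bound exists
The sequence is UNBOUNDED

Unbounded (aₙ → ∞ as n → ∞)


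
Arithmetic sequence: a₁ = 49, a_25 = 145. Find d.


d = (aₙ - a₁)/(n-1)
= (145 - 49)/(25-1)
= 96/24 = 4

d = 4


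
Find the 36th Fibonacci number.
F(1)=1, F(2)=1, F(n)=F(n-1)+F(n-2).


Fibonacci sequence: 1, 1, 2, 3, 5, 8, 13, 21, 34, 55, 89, ...
F(36) = 14930352

F(36) = 14930352


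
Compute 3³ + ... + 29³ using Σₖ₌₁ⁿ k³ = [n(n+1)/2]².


Σₖ₌3^29 k³ = [29·30/2]² − [2·3/2]²
= 189225 − 9 = 189216

Σk³ = 189216


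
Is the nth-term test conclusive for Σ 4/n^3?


lim(n→∞) 4/n^3 = 0
lim aₙ = 0 → nth-term test is INCONCLUSIVE
(Need other tests; this is actually a convergent p-series with p=3 > 1)

Inconclusive (lim aₙ = 0; need another test)


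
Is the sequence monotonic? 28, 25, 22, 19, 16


Differences: -3, -3, -3, -3
All differences < 0 → strictly DECREASING

Monotonically decreasing


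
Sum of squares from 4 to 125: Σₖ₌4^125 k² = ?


Σₖ₌4^125 k² = Σₖ₌₁^125 k² − Σₖ₌₁^3 k²
= 125·126·251/6 − 3·4·7/6
= 658875 − 14 = 658861

Σk² = 658861


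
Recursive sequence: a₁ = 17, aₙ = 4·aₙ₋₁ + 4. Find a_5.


Computing step by step:
a_1 = 17
a_2 = 72
a_3 = 292
a_4 = 1172
a_5 = 4692


a_5 = 4692


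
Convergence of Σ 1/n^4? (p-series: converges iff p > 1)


p-series test: Σ c/n^p converges if p > 1, diverges if p ≤ 1 (constant c > 0 doesn't affect convergence).
p = 4
4 > 1 → CONVERGES

Converges (p = 4 > 1)


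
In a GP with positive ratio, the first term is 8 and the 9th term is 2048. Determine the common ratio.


r^(n-1) = aₙ/a₁
r^8 = 2048/8 = 256
r = 256^(1/8)
= ±2; taking r > 0 gives r = 2

r = 2


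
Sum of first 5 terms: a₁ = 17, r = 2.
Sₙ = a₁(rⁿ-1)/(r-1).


Sₙ = 17×(2^5 - 1)/(2 - 1)
= 17×(32 - 1)/1
= 17×31/1
= 527

S_5 = 527


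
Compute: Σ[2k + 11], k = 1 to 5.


Σ(2k+11) = 2·Σk + 11·n
= 2·15 + 11·5
= 30 + 55 = 85

Σ = 85


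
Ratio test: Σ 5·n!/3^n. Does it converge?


aₙ = 5·n!/3^n
a_{n+1}/aₙ = (n+1)!/3^(n+1) × 3^n/n!  (constant 5 cancels)
= (n+1)/3
L = lim(n→∞) (n+1)/3 = ∞
L > 1 → series DIVERGES

Diverges (ratio test: L = ∞ > 1)


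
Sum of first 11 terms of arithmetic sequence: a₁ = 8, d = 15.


aₙ = 8 + (11-1)×15 = 158
Sₙ = n(a₁+aₙ)/2 = 11×(8+158)/2
= 11×166/2 = 913

S_11 = 913


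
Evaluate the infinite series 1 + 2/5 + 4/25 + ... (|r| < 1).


S∞ = a₁/(1-r) = 1/(1 - 2/5)
= 1/(3/5)
= 5/3

S∞ = 5/3


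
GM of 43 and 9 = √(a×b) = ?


GM = √(43×9) = √387 = 19.6723

GM = 19.6723


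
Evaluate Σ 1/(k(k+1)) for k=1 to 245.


1/(k(k+1)) = 1/k - 1/(k+1) (partial fractions)
Telescoping: Σ = 1 - 1/246 = 245/246

Sum = 245/246


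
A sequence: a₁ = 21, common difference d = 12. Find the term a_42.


aₙ = a₁ + (n-1)d
= 21 + (42-1)×12
= 21 + 492
= 513

a_42 = 513


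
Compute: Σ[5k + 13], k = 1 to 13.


Σ(5k+13) = 5·Σk + 13·n
= 5·91 + 13·13
= 455 + 169 = 624

Σ = 624


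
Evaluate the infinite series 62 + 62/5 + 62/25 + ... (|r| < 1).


S∞ = a₁/(1-r) = 62/(1 - 1/5)
= 62/(4/5)
= 155/2

S∞ = 155/2


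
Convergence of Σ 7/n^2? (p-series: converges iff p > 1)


p-series test: Σ c/n^p converges if p > 1, diverges if p ≤ 1 (constant c > 0 doesn't affect convergence).
p = 2
2 > 1 → CONVERGES

Converges (p = 2 > 1)


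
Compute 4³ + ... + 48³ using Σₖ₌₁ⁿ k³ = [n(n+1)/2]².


Σₖ₌4^48 k³ = [48·49/2]² − [3·4/2]²
= 1382976 − 36 = 1382940

Σk³ = 1382940


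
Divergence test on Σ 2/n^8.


lim(n→∞) 2/n^8 = 0
lim aₙ = 0 → nth-term test is INCONCLUSIVE
(Need other tests; this is actually a convergent p-series with p=8 > 1)

Inconclusive (lim aₙ = 0; need another test)


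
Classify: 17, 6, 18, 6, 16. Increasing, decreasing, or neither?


Differences: -11, 12, -12, 10
Difference at position 2 is +12 (> 0) but position 1 is -11 (< 0) — sequence both rises and falls
→ NOT monotonic

Not monotonic


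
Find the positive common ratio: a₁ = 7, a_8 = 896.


r^(n-1) = aₙ/a₁
r^7 = 896/7 = 128
r = 128^(1/7)
= 2

r = 2


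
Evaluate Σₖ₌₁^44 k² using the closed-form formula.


n = 44
n(n+1)(2n+1)/6 = 44×45×89/6
= 176220/6 = 29370

Σk² = 29370


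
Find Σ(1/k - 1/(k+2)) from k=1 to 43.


Telescoping with gap 2: two head and two tail terms survive.
= (1 + 1/2) - (1/44 + 1/45)
= 3/2 - 1/44 - 1/45 = 2881/1980

Sum = 2881/1980


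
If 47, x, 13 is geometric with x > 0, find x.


GM = √(47×13) = √611 = 24.7184

GM = 24.7184


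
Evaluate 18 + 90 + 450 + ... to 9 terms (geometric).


Sₙ = 18×(5^9 - 1)/(5 - 1)
= 18×(1953125 - 1)/4
= 18×1953124/4
= 8789058

S_9 = 8789058


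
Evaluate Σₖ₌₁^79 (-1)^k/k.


S = -1 + 1/2 - 1/3 + 1/4 - 1/5 + 1/6 - 1/7 + 1/8 ± ...
= -0.6994
(Full series converges to -ln(2) ≈ -0.6931)

S_79 = -0.6994


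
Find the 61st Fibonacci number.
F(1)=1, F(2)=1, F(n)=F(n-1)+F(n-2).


Fibonacci sequence: 1, 1, 2, 3, 5, 8, 13, 21, 34, 55, 89, ...
F(61) = 2504730781961

F(61) = 2504730781961


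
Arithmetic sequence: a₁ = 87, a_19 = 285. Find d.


d = (aₙ - a₁)/(n-1)
= (285 - 87)/(19-1)
= 198/18 = 11

d = 11


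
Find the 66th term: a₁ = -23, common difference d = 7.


aₙ = a₁ + (n-1)d
= -23 + (66-1)×7
= -23 + 455
= 432

a_66 = 432


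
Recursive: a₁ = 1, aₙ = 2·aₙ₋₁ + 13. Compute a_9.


Computing step by step:
a_1 = 1
a_2 = 15
a_3 = 43
a_4 = 99
a_5 = 211
a_6 = 435
a_7 = 883
a_8 = 1779
a_9 = 3571


a_9 = 3571


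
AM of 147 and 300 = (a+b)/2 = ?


AM = (147 + 300)/2 = 447/2 = 223.5

AM = 223.5


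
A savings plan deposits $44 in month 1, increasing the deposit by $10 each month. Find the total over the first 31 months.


aₙ = 44 + (31-1)×10 = 344
Sₙ = n(a₁+aₙ)/2 = 31×(44+344)/2
= 31×388/2 = 6014

S_31 = 6014


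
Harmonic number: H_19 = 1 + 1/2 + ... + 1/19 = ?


H_19 = 1/1 + 1/2 + 1/3 + ... + 1/19
= 275295799/77597520
≈ 3.5477

H_19 = 275295799/77597520 ≈ 3.5477


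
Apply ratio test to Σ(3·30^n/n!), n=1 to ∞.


aₙ = 3·30^n/n!
a_{n+1}/aₙ = 30^(n+1)/(n+1)! × n!/30^n  (constant 3 cancels)
= 30/(n+1)
L = lim(n→∞) 30/(n+1) = 0
L < 1 → series CONVERGES

Converges (ratio test: L = 0 < 1)


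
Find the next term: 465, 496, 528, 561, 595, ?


Pattern: triangular numbers: n(n+1)/2
Terms: 465, 496, 528, 561, 595
Next term = 630

Next term = 630


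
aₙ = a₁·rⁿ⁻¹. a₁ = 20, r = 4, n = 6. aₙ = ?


aₙ = a₁·r^(n-1)
= 20×4^5
= 20×1024
= 20480

a_6 = 20480


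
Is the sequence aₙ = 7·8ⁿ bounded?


aₙ = 7·8ⁿ → as n→∞, aₙ→∞ (since base 8 > 1)
No finite upper bound exists
The sequence is UNBOUNDED

Unbounded (aₙ → ∞ as n → ∞)


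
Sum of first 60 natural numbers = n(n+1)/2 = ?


n(n+1)/2 = 60×61/2 = 3660/2 = 1830

Σk = 1830


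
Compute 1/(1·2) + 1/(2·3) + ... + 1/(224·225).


1/(k(k+1)) = 1/k - 1/(k+1) (partial fractions)
Telescoping: Σ = 1 - 1/225 = 224/225

Sum = 224/225


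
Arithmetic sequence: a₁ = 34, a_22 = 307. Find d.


d = (aₙ - a₁)/(n-1)
= (307 - 34)/(22-1)
= 273/21 = 13

d = 13


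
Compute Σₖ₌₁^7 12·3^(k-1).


Sₙ = 12×(3^7 - 1)/(3 - 1)
= 12×(2187 - 1)/2
= 12×2186/2
= 13116

S_7 = 13116


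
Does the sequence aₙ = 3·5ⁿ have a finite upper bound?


aₙ = 3·5ⁿ → as n→∞, aₙ→∞ (since base 5 > 1)
No finite upper bound exists
The sequence is UNBOUNDED

Unbounded (aₙ → ∞ as n → ∞)


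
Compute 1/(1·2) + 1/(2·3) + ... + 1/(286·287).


1/(k(k+1)) = 1/k - 1/(k+1) (partial fractions)
Telescoping: Σ = 1 - 1/287 = 286/287

Sum = 286/287


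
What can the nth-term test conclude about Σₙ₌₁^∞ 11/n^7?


lim(n→∞) 11/n^7 = 0
lim aₙ = 0 → nth-term test is INCONCLUSIVE
(Need other tests; this is actually a convergent p-series with p=7 > 1)

Inconclusive (lim aₙ = 0; need another test)


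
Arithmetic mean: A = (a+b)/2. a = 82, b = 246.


AM = (82 + 246)/2 = 328/2 = 164

AM = 164


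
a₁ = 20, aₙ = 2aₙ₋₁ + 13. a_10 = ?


Computing step by step:
a_1 = 20
a_2 = 53
a_3 = 119
a_4 = 251
a_5 = 515
a_6 = 1043
a_7 = 2099
a_8 = 4211
a_9 = 8435
a_10 = 16883


a_10 = 16883


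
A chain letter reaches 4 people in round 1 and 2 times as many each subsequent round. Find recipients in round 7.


aₙ = a₁·r^(n-1)
= 4×2^6
= 4×64
= 256

a_7 = 256


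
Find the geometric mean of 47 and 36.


GM = √(47×36) = √1692 = 41.1339

GM = 41.1339


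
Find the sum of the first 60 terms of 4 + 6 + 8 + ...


aₙ = 4 + (60-1)×2 = 122
Sₙ = n(a₁+aₙ)/2 = 60×(4+122)/2
= 60×126/2 = 3780

S_60 = 3780


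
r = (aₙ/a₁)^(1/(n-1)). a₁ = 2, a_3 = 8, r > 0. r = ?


r^(n-1) = aₙ/a₁
r^2 = 8/2 = 4
r = 4^(1/2)
= ±2; taking r > 0 gives r = 2

r = 2


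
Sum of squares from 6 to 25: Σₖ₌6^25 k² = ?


Σₖ₌6^25 k² = Σₖ₌₁^25 k² − Σₖ₌₁^5 k²
= 25·26·51/6 − 5·6·11/6
= 5525 − 55 = 5470

Σk² = 5470


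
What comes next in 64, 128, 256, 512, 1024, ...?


Pattern: powers of 2: 2ⁿ
Terms: 64, 128, 256, 512, 1024
Next term = 2048

Next term = 2048


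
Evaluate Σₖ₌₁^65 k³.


n(n+1)/2 = 65×66/2 = 2145
Σk³ = 2145² = 4601025

Σk³ = 4601025


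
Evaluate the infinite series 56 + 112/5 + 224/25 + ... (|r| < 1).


S∞ = a₁/(1-r) = 56/(1 - 2/5)
= 56/(3/5)
= 280/3

S∞ = 280/3


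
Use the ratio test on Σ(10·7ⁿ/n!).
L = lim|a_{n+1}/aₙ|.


aₙ = 10·7^n/n!
a_{n+1}/aₙ = 7^(n+1)/(n+1)! × n!/7^n  (constant 10 cancels)
= 7/(n+1)
L = lim(n→∞) 7/(n+1) = 0
L < 1 → series CONVERGES

Converges (ratio test: L = 0 < 1)


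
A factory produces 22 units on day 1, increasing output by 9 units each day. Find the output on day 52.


aₙ = a₁ + (n-1)d
= 22 + (52-1)×9
= 22 + 459
= 481

a_52 = 481


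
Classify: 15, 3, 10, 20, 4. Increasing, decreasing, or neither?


Differences: -12, 7, 10, -16
Difference at position 2 is +7 (> 0) but position 1 is -12 (< 0) — sequence both rises and falls
→ NOT monotonic

Not monotonic


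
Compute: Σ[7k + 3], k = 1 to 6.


Σ(7k+3) = 7·Σk + 3·n
= 7·21 + 3·6
= 147 + 18 = 165

Σ = 165


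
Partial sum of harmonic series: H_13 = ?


H_13 = 1/1 + 1/2 + 1/3 + ... + 1/13
= 1145993/360360
≈ 3.1801

H_13 = 1145993/360360 ≈ 3.1801


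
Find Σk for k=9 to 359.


Σₖ₌9^359 k = Σₖ₌₁^359 k − Σₖ₌₁^8 k
= 359·360/2 − 8·9/2
= 64620 − 36 = 64584

Σk = 64584


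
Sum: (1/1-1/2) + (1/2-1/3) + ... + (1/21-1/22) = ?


Telescoping: adjacent terms cancel.
= 1/1 - 1/22
= 1 - 1/22 = 21/22

Sum = 21/22


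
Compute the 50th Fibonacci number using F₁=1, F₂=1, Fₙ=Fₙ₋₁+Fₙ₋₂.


Fibonacci sequence: 1, 1, 2, 3, 5, 8, 13, 21, 34, 55, 89, ...
F(50) = 12586269025

F(50) = 12586269025


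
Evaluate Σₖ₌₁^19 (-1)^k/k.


S = -1 + 1/2 - 1/3 + 1/4 - 1/5 + 1/6 - 1/7 + 1/8 ± ...
= -0.7188
(Full series converges to -ln(2) ≈ -0.6931)

S_19 = -0.7188


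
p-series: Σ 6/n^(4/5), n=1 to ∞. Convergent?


p-series test: Σ c/n^p converges if p > 1, diverges if p ≤ 1 (constant c > 0 doesn't affect convergence).
p = 4/5
4/5 ≤ 1 → DIVERGES

Diverges (p = 4/5 ≤ 1)


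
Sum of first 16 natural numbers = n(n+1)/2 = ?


n(n+1)/2 = 16×17/2 = 272/2 = 136

Σk = 136


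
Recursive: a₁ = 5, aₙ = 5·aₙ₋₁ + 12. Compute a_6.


Computing step by step:
a_1 = 5
a_2 = 37
a_3 = 197
a_4 = 997
a_5 = 4997
a_6 = 24997


a_6 = 24997


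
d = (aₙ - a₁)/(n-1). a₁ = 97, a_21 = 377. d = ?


d = (aₙ - a₁)/(n-1)
= (377 - 97)/(21-1)
= 280/20 = 14

d = 14


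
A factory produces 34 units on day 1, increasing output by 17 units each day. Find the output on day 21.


aₙ = a₁ + (n-1)d
= 34 + (21-1)×17
= 34 + 340
= 374

a_21 = 374


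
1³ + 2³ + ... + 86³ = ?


n(n+1)/2 = 86×87/2 = 3741
Σk³ = 3741² = 13995081

Σk³ = 13995081


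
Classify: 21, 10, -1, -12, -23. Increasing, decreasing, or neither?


Differences: -11, -11, -11, -11
All differences < 0 → strictly DECREASING

Monotonically decreasing


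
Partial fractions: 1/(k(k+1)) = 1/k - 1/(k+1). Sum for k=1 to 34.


1/(k(k+1)) = 1/k - 1/(k+1) (partial fractions)
Telescoping: Σ = 1 - 1/35 = 34/35

Sum = 34/35


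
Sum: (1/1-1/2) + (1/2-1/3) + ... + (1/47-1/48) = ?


Telescoping: adjacent terms cancel.
= 1/1 - 1/48
= 1 - 1/48 = 47/48

Sum = 47/48


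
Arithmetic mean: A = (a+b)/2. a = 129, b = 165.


AM = (129 + 165)/2 = 294/2 = 147

AM = 147


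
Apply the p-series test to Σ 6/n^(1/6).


p-series test: Σ c/n^p converges if p > 1, diverges if p ≤ 1 (constant c > 0 doesn't affect convergence).
p = 1/6
1/6 ≤ 1 → DIVERGES

Diverges (p = 1/6 ≤ 1)


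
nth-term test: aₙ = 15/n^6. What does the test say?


lim(n→∞) 15/n^6 = 0
lim aₙ = 0 → nth-term test is INCONCLUSIVE
(Need other tests; this is actually a convergent p-series with p=6 > 1)

Inconclusive (lim aₙ = 0; need another test)


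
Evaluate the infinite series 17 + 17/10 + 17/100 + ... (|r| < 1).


S∞ = a₁/(1-r) = 17/(1 - 1/10)
= 17/(9/10)
= 170/9

S∞ = 170/9


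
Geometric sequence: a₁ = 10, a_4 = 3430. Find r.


r^(n-1) = aₙ/a₁
r^3 = 3430/10 = 343
r = 343^(1/3)
= 7

r = 7


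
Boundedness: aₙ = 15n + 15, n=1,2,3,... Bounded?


aₙ = 15n + 15 → as n→∞, aₙ→∞
No finite upper bound exists
The sequence is UNBOUNDED

Unbounded (aₙ → ∞ as n → ∞)


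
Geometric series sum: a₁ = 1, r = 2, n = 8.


Sₙ = 1×(2^8 - 1)/(2 - 1)
= 1×(256 - 1)/1
= 1×255/1
= 255

S_8 = 255


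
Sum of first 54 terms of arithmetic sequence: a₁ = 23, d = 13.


aₙ = 23 + (54-1)×13 = 712
Sₙ = n(a₁+aₙ)/2 = 54×(23+712)/2
= 54×735/2 = 19845

S_54 = 19845


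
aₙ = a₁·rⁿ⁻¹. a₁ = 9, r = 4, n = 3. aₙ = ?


aₙ = a₁·r^(n-1)
= 9×4^2
= 9×16
= 144

a_3 = 144


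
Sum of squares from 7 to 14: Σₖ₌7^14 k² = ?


Σₖ₌7^14 k² = Σₖ₌₁^14 k² − Σₖ₌₁^6 k²
= 14·15·29/6 − 6·7·13/6
= 1015 − 91 = 924

Σk² = 924


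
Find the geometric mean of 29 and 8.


GM = √(29×8) = √232 = 15.2315

GM = 15.2315


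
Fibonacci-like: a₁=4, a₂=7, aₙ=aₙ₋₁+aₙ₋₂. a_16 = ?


Computing iteratively: 4, 7, 11, 18, 29, 47, 76, 123, 199, 322, 521, 843, ...
a_16 = 5778

a_16 = 5778


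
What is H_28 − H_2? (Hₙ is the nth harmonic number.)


Σₖ₌3^28 1/k = 1/3 + 1/4 + 1/5 + ... + 1/28
= 194934439103/80313433200
≈ 2.4272

Sum = 194934439103/80313433200 ≈ 2.4272


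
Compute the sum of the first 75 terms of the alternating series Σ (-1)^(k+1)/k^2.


S = 1 - 1/4 + 1/9 - 1/16 + 1/25 - 1/36 + 1/49 - 1/64 ± ...
= 0.8226
(Full series converges to +π²/12 ≈ +0.8225)

S_75 = 0.8226


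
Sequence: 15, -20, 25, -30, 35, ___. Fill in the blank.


Pattern: alternating sign, magnitude arithmetic (d=5)
Terms: 15, -20, 25, -30, 35
Next term = -40

Next term = -40


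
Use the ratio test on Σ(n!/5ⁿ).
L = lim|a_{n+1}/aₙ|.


aₙ = n!/5^n
a_{n+1}/aₙ = (n+1)!/5^(n+1) × 5^n/n!
= (n+1)/5
L = lim(n→∞) (n+1)/5 = ∞
L > 1 → series DIVERGES

Diverges (ratio test: L = ∞ > 1)


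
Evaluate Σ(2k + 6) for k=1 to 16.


Σ(2k+6) = 2·Σk + 6·n
= 2·136 + 6·16
= 272 + 96 = 368

Σ = 368


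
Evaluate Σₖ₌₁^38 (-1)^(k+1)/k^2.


S = 1 - 1/4 + 1/9 - 1/16 + 1/25 - 1/36 + 1/49 - 1/64 ± ...
= 0.8221
(Full series converges to +π²/12 ≈ +0.8225)

S_38 = 0.8221


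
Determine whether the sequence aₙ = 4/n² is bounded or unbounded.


a₁ = 4, a₂ = 4/4, a₃ = 4/9, ...
0 < aₙ ≤ 4 for all n ≥ 1
The sequence IS bounded

Bounded (0 < aₙ ≤ 4)


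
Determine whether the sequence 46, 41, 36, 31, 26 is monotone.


Differences: -5, -5, -5, -5
All differences < 0 → strictly DECREASING

Monotonically decreasing


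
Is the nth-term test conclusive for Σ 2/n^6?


lim(n→∞) 2/n^6 = 0
lim aₙ = 0 → nth-term test is INCONCLUSIVE
(Need other tests; this is actually a convergent p-series with p=6 > 1)

Inconclusive (lim aₙ = 0; need another test)


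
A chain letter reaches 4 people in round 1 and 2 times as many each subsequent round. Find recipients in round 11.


aₙ = a₁·r^(n-1)
= 4×2^10
= 4×1024
= 4096

a_11 = 4096


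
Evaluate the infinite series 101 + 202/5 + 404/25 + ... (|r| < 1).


S∞ = a₁/(1-r) = 101/(1 - 2/5)
= 101/(3/5)
= 505/3

S∞ = 505/3


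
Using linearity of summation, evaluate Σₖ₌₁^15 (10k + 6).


Σ(10k+6) = 10·Σk + 6·n
= 10·120 + 6·15
= 1200 + 90 = 1290

Σ = 1290


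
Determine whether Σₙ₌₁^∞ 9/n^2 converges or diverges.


p-series test: Σ c/n^p converges if p > 1, diverges if p ≤ 1 (constant c > 0 doesn't affect convergence).
p = 2
2 > 1 → CONVERGES

Converges (p = 2 > 1)


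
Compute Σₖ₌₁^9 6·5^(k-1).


Sₙ = 6×(5^9 - 1)/(5 - 1)
= 6×(1953125 - 1)/4
= 6×1953124/4
= 2929686

S_9 = 2929686


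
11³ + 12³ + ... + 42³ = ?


Σₖ₌11^42 k³ = [42·43/2]² − [10·11/2]²
= 815409 − 3025 = 812384

Σk³ = 812384


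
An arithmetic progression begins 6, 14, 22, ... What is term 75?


aₙ = a₁ + (n-1)d
= 6 + (75-1)×8
= 6 + 592
= 598

a_75 = 598


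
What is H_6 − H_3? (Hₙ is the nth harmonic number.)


Σₖ₌4^6 1/k = 1/4 + 1/5 + 1/6
= 37/60
≈ 0.6167

Sum = 37/60 ≈ 0.6167


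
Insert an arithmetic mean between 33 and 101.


AM = (33 + 101)/2 = 134/2 = 67

AM = 67


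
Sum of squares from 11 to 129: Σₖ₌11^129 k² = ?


Σₖ₌11^129 k² = Σₖ₌₁^129 k² − Σₖ₌₁^10 k²
= 129·130·259/6 − 10·11·21/6
= 723905 − 385 = 723520

Σk² = 723520


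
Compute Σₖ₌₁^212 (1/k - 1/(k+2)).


Telescoping with gap 2: two head and two tail terms survive.
= (1 + 1/2) - (1/213 + 1/214)
= 3/2 - 1/213 - 1/214 = 33973/22791

Sum = 33973/22791


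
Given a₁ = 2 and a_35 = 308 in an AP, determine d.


d = (aₙ - a₁)/(n-1)
= (308 - 2)/(35-1)
= 306/34 = 9

d = 9


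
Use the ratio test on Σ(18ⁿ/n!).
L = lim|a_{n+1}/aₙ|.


aₙ = 18^n/n!
a_{n+1}/aₙ = 18^(n+1)/(n+1)! × n!/18^n
= 18/(n+1)
L = lim(n→∞) 18/(n+1) = 0
L < 1 → series CONVERGES

Converges (ratio test: L = 0 < 1)


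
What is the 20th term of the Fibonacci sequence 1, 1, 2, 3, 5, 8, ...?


Fibonacci sequence: 1, 1, 2, 3, 5, 8, 13, 21, 34, 55, 89, ...
F(20) = 6765

F(20) = 6765


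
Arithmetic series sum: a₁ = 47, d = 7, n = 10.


aₙ = 47 + (10-1)×7 = 110
Sₙ = n(a₁+aₙ)/2 = 10×(47+110)/2
= 10×157/2 = 785

S_10 = 785


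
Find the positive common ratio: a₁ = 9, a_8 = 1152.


r^(n-1) = aₙ/a₁
r^7 = 1152/9 = 128
r = 128^(1/7)
= 2

r = 2


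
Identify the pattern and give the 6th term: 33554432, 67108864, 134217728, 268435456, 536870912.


Pattern: powers of 2: 2ⁿ
Terms: 33554432, 67108864, 134217728, 268435456, 536870912
Next term = 1073741824

Next term = 1073741824


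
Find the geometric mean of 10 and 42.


GM = √(10×42) = √420 = 20.4939

GM = 20.4939


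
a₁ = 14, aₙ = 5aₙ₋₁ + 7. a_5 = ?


Computing step by step:
a_1 = 14
a_2 = 77
a_3 = 392
a_4 = 1967
a_5 = 9842


a_5 = 9842
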